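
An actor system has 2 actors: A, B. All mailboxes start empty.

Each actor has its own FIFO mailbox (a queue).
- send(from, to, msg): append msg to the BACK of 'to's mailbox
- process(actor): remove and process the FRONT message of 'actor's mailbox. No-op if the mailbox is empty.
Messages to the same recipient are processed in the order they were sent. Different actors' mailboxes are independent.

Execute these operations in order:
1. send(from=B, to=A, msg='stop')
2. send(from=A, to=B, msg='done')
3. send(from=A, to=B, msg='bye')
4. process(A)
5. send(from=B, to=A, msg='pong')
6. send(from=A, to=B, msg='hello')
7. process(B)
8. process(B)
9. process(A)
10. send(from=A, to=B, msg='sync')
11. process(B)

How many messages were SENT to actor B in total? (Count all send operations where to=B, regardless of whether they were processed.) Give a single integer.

After 1 (send(from=B, to=A, msg='stop')): A:[stop] B:[]
After 2 (send(from=A, to=B, msg='done')): A:[stop] B:[done]
After 3 (send(from=A, to=B, msg='bye')): A:[stop] B:[done,bye]
After 4 (process(A)): A:[] B:[done,bye]
After 5 (send(from=B, to=A, msg='pong')): A:[pong] B:[done,bye]
After 6 (send(from=A, to=B, msg='hello')): A:[pong] B:[done,bye,hello]
After 7 (process(B)): A:[pong] B:[bye,hello]
After 8 (process(B)): A:[pong] B:[hello]
After 9 (process(A)): A:[] B:[hello]
After 10 (send(from=A, to=B, msg='sync')): A:[] B:[hello,sync]
After 11 (process(B)): A:[] B:[sync]

Answer: 4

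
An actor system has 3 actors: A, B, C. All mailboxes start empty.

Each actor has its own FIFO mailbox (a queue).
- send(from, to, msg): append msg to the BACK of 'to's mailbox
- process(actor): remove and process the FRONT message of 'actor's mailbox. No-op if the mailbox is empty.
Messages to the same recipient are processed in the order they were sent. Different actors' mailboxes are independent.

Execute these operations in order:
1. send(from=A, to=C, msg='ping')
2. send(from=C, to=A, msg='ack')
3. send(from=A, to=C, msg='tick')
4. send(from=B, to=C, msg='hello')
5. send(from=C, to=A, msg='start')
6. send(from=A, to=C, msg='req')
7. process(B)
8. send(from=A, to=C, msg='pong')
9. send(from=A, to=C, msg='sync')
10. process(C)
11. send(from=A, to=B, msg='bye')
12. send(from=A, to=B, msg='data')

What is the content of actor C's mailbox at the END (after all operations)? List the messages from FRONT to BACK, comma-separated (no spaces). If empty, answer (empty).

After 1 (send(from=A, to=C, msg='ping')): A:[] B:[] C:[ping]
After 2 (send(from=C, to=A, msg='ack')): A:[ack] B:[] C:[ping]
After 3 (send(from=A, to=C, msg='tick')): A:[ack] B:[] C:[ping,tick]
After 4 (send(from=B, to=C, msg='hello')): A:[ack] B:[] C:[ping,tick,hello]
After 5 (send(from=C, to=A, msg='start')): A:[ack,start] B:[] C:[ping,tick,hello]
After 6 (send(from=A, to=C, msg='req')): A:[ack,start] B:[] C:[ping,tick,hello,req]
After 7 (process(B)): A:[ack,start] B:[] C:[ping,tick,hello,req]
After 8 (send(from=A, to=C, msg='pong')): A:[ack,start] B:[] C:[ping,tick,hello,req,pong]
After 9 (send(from=A, to=C, msg='sync')): A:[ack,start] B:[] C:[ping,tick,hello,req,pong,sync]
After 10 (process(C)): A:[ack,start] B:[] C:[tick,hello,req,pong,sync]
After 11 (send(from=A, to=B, msg='bye')): A:[ack,start] B:[bye] C:[tick,hello,req,pong,sync]
After 12 (send(from=A, to=B, msg='data')): A:[ack,start] B:[bye,data] C:[tick,hello,req,pong,sync]

Answer: tick,hello,req,pong,sync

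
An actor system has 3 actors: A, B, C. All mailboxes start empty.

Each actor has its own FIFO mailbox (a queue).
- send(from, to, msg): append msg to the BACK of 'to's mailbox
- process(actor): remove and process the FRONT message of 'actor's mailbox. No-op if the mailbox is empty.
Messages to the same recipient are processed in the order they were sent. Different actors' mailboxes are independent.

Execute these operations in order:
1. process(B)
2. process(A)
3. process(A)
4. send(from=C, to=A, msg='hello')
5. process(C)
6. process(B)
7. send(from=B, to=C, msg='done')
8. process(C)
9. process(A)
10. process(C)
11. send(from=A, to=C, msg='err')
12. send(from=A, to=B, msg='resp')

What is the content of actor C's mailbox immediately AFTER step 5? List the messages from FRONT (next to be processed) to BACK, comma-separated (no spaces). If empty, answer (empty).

After 1 (process(B)): A:[] B:[] C:[]
After 2 (process(A)): A:[] B:[] C:[]
After 3 (process(A)): A:[] B:[] C:[]
After 4 (send(from=C, to=A, msg='hello')): A:[hello] B:[] C:[]
After 5 (process(C)): A:[hello] B:[] C:[]

(empty)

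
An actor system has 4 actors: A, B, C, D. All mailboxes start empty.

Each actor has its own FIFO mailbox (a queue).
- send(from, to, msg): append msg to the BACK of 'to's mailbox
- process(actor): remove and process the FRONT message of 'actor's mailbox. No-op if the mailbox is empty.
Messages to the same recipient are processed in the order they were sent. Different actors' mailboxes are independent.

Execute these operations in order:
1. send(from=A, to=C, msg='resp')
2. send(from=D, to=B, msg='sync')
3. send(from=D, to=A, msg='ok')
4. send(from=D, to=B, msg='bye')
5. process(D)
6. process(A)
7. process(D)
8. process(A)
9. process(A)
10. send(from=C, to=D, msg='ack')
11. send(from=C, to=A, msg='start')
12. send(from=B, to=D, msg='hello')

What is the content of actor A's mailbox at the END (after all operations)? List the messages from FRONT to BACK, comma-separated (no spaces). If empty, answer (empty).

Answer: start

Derivation:
After 1 (send(from=A, to=C, msg='resp')): A:[] B:[] C:[resp] D:[]
After 2 (send(from=D, to=B, msg='sync')): A:[] B:[sync] C:[resp] D:[]
After 3 (send(from=D, to=A, msg='ok')): A:[ok] B:[sync] C:[resp] D:[]
After 4 (send(from=D, to=B, msg='bye')): A:[ok] B:[sync,bye] C:[resp] D:[]
After 5 (process(D)): A:[ok] B:[sync,bye] C:[resp] D:[]
After 6 (process(A)): A:[] B:[sync,bye] C:[resp] D:[]
After 7 (process(D)): A:[] B:[sync,bye] C:[resp] D:[]
After 8 (process(A)): A:[] B:[sync,bye] C:[resp] D:[]
After 9 (process(A)): A:[] B:[sync,bye] C:[resp] D:[]
After 10 (send(from=C, to=D, msg='ack')): A:[] B:[sync,bye] C:[resp] D:[ack]
After 11 (send(from=C, to=A, msg='start')): A:[start] B:[sync,bye] C:[resp] D:[ack]
After 12 (send(from=B, to=D, msg='hello')): A:[start] B:[sync,bye] C:[resp] D:[ack,hello]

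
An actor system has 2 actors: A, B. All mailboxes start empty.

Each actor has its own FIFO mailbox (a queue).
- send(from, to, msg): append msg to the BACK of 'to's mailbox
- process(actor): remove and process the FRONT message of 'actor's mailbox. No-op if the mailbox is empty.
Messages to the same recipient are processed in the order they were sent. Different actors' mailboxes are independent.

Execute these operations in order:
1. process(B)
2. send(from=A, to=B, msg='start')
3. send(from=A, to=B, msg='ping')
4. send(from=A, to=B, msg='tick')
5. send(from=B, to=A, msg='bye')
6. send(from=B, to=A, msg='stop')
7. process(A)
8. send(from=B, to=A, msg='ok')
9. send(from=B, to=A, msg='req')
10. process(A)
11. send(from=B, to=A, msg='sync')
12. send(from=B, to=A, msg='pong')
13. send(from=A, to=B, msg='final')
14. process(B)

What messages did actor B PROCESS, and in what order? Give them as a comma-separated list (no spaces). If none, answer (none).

After 1 (process(B)): A:[] B:[]
After 2 (send(from=A, to=B, msg='start')): A:[] B:[start]
After 3 (send(from=A, to=B, msg='ping')): A:[] B:[start,ping]
After 4 (send(from=A, to=B, msg='tick')): A:[] B:[start,ping,tick]
After 5 (send(from=B, to=A, msg='bye')): A:[bye] B:[start,ping,tick]
After 6 (send(from=B, to=A, msg='stop')): A:[bye,stop] B:[start,ping,tick]
After 7 (process(A)): A:[stop] B:[start,ping,tick]
After 8 (send(from=B, to=A, msg='ok')): A:[stop,ok] B:[start,ping,tick]
After 9 (send(from=B, to=A, msg='req')): A:[stop,ok,req] B:[start,ping,tick]
After 10 (process(A)): A:[ok,req] B:[start,ping,tick]
After 11 (send(from=B, to=A, msg='sync')): A:[ok,req,sync] B:[start,ping,tick]
After 12 (send(from=B, to=A, msg='pong')): A:[ok,req,sync,pong] B:[start,ping,tick]
After 13 (send(from=A, to=B, msg='final')): A:[ok,req,sync,pong] B:[start,ping,tick,final]
After 14 (process(B)): A:[ok,req,sync,pong] B:[ping,tick,final]

Answer: start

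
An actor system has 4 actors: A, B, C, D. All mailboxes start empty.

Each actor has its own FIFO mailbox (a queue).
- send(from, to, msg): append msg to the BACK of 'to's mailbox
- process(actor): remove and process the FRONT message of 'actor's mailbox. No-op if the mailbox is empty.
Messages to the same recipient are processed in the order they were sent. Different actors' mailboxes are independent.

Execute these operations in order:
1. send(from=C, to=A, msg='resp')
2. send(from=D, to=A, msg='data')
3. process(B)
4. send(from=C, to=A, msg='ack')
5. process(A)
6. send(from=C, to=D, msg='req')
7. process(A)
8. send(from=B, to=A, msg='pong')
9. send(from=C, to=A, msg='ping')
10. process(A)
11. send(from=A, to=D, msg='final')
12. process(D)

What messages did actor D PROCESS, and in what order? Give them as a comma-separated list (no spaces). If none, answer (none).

Answer: req

Derivation:
After 1 (send(from=C, to=A, msg='resp')): A:[resp] B:[] C:[] D:[]
After 2 (send(from=D, to=A, msg='data')): A:[resp,data] B:[] C:[] D:[]
After 3 (process(B)): A:[resp,data] B:[] C:[] D:[]
After 4 (send(from=C, to=A, msg='ack')): A:[resp,data,ack] B:[] C:[] D:[]
After 5 (process(A)): A:[data,ack] B:[] C:[] D:[]
After 6 (send(from=C, to=D, msg='req')): A:[data,ack] B:[] C:[] D:[req]
After 7 (process(A)): A:[ack] B:[] C:[] D:[req]
After 8 (send(from=B, to=A, msg='pong')): A:[ack,pong] B:[] C:[] D:[req]
After 9 (send(from=C, to=A, msg='ping')): A:[ack,pong,ping] B:[] C:[] D:[req]
After 10 (process(A)): A:[pong,ping] B:[] C:[] D:[req]
After 11 (send(from=A, to=D, msg='final')): A:[pong,ping] B:[] C:[] D:[req,final]
After 12 (process(D)): A:[pong,ping] B:[] C:[] D:[final]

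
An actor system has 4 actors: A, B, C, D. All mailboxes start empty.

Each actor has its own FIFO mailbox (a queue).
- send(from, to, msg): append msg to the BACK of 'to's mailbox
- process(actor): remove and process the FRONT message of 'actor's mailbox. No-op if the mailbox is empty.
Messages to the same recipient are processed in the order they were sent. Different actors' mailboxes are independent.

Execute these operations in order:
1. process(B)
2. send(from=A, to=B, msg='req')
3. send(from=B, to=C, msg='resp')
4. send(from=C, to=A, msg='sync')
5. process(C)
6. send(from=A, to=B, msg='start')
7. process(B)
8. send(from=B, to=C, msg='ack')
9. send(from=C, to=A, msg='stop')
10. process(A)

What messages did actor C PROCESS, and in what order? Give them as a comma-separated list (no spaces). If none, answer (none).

Answer: resp

Derivation:
After 1 (process(B)): A:[] B:[] C:[] D:[]
After 2 (send(from=A, to=B, msg='req')): A:[] B:[req] C:[] D:[]
After 3 (send(from=B, to=C, msg='resp')): A:[] B:[req] C:[resp] D:[]
After 4 (send(from=C, to=A, msg='sync')): A:[sync] B:[req] C:[resp] D:[]
After 5 (process(C)): A:[sync] B:[req] C:[] D:[]
After 6 (send(from=A, to=B, msg='start')): A:[sync] B:[req,start] C:[] D:[]
After 7 (process(B)): A:[sync] B:[start] C:[] D:[]
After 8 (send(from=B, to=C, msg='ack')): A:[sync] B:[start] C:[ack] D:[]
After 9 (send(from=C, to=A, msg='stop')): A:[sync,stop] B:[start] C:[ack] D:[]
After 10 (process(A)): A:[stop] B:[start] C:[ack] D:[]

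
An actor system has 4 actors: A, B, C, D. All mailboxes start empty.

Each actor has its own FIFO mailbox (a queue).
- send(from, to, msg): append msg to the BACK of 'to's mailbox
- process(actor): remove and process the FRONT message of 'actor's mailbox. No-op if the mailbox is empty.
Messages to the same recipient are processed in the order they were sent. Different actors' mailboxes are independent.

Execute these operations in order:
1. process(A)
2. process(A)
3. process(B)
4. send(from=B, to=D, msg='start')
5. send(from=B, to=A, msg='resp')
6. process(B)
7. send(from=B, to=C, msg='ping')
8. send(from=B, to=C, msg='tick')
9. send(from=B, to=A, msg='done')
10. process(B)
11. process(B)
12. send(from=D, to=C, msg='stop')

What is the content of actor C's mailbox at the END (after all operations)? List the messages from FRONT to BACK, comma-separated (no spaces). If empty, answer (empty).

After 1 (process(A)): A:[] B:[] C:[] D:[]
After 2 (process(A)): A:[] B:[] C:[] D:[]
After 3 (process(B)): A:[] B:[] C:[] D:[]
After 4 (send(from=B, to=D, msg='start')): A:[] B:[] C:[] D:[start]
After 5 (send(from=B, to=A, msg='resp')): A:[resp] B:[] C:[] D:[start]
After 6 (process(B)): A:[resp] B:[] C:[] D:[start]
After 7 (send(from=B, to=C, msg='ping')): A:[resp] B:[] C:[ping] D:[start]
After 8 (send(from=B, to=C, msg='tick')): A:[resp] B:[] C:[ping,tick] D:[start]
After 9 (send(from=B, to=A, msg='done')): A:[resp,done] B:[] C:[ping,tick] D:[start]
After 10 (process(B)): A:[resp,done] B:[] C:[ping,tick] D:[start]
After 11 (process(B)): A:[resp,done] B:[] C:[ping,tick] D:[start]
After 12 (send(from=D, to=C, msg='stop')): A:[resp,done] B:[] C:[ping,tick,stop] D:[start]

Answer: ping,tick,stop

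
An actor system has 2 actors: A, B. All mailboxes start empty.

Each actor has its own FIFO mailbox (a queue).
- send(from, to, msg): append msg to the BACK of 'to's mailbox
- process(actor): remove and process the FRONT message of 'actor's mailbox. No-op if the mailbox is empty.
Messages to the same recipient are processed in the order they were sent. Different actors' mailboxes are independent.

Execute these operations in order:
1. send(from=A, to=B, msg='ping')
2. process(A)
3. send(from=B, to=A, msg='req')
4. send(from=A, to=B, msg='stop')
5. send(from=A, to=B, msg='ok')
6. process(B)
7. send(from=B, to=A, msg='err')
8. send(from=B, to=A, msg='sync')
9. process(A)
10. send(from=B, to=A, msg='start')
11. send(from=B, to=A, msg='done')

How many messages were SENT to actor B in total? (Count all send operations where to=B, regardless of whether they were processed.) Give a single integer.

Answer: 3

Derivation:
After 1 (send(from=A, to=B, msg='ping')): A:[] B:[ping]
After 2 (process(A)): A:[] B:[ping]
After 3 (send(from=B, to=A, msg='req')): A:[req] B:[ping]
After 4 (send(from=A, to=B, msg='stop')): A:[req] B:[ping,stop]
After 5 (send(from=A, to=B, msg='ok')): A:[req] B:[ping,stop,ok]
After 6 (process(B)): A:[req] B:[stop,ok]
After 7 (send(from=B, to=A, msg='err')): A:[req,err] B:[stop,ok]
After 8 (send(from=B, to=A, msg='sync')): A:[req,err,sync] B:[stop,ok]
After 9 (process(A)): A:[err,sync] B:[stop,ok]
After 10 (send(from=B, to=A, msg='start')): A:[err,sync,start] B:[stop,ok]
After 11 (send(from=B, to=A, msg='done')): A:[err,sync,start,done] B:[stop,ok]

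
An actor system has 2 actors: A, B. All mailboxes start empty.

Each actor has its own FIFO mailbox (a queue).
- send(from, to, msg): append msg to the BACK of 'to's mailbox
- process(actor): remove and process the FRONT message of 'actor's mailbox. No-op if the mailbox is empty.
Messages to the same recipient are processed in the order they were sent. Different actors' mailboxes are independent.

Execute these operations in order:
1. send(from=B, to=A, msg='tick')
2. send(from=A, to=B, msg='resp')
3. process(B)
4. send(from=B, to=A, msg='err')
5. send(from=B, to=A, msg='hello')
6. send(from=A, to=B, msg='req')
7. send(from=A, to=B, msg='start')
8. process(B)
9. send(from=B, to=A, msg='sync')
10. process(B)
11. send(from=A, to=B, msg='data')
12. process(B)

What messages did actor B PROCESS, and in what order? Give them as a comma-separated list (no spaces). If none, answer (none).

Answer: resp,req,start,data

Derivation:
After 1 (send(from=B, to=A, msg='tick')): A:[tick] B:[]
After 2 (send(from=A, to=B, msg='resp')): A:[tick] B:[resp]
After 3 (process(B)): A:[tick] B:[]
After 4 (send(from=B, to=A, msg='err')): A:[tick,err] B:[]
After 5 (send(from=B, to=A, msg='hello')): A:[tick,err,hello] B:[]
After 6 (send(from=A, to=B, msg='req')): A:[tick,err,hello] B:[req]
After 7 (send(from=A, to=B, msg='start')): A:[tick,err,hello] B:[req,start]
After 8 (process(B)): A:[tick,err,hello] B:[start]
After 9 (send(from=B, to=A, msg='sync')): A:[tick,err,hello,sync] B:[start]
After 10 (process(B)): A:[tick,err,hello,sync] B:[]
After 11 (send(from=A, to=B, msg='data')): A:[tick,err,hello,sync] B:[data]
After 12 (process(B)): A:[tick,err,hello,sync] B:[]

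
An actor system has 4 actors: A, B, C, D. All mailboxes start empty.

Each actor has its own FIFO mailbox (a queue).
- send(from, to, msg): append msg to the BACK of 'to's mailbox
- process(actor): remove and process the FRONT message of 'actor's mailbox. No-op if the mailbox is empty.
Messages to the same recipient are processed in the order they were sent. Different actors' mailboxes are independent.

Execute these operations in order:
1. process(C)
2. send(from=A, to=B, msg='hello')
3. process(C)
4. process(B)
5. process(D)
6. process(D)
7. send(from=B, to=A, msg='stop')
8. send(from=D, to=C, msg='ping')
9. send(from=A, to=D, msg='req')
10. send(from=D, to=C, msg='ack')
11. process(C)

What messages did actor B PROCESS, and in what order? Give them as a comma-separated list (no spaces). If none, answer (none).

Answer: hello

Derivation:
After 1 (process(C)): A:[] B:[] C:[] D:[]
After 2 (send(from=A, to=B, msg='hello')): A:[] B:[hello] C:[] D:[]
After 3 (process(C)): A:[] B:[hello] C:[] D:[]
After 4 (process(B)): A:[] B:[] C:[] D:[]
After 5 (process(D)): A:[] B:[] C:[] D:[]
After 6 (process(D)): A:[] B:[] C:[] D:[]
After 7 (send(from=B, to=A, msg='stop')): A:[stop] B:[] C:[] D:[]
After 8 (send(from=D, to=C, msg='ping')): A:[stop] B:[] C:[ping] D:[]
After 9 (send(from=A, to=D, msg='req')): A:[stop] B:[] C:[ping] D:[req]
After 10 (send(from=D, to=C, msg='ack')): A:[stop] B:[] C:[ping,ack] D:[req]
After 11 (process(C)): A:[stop] B:[] C:[ack] D:[req]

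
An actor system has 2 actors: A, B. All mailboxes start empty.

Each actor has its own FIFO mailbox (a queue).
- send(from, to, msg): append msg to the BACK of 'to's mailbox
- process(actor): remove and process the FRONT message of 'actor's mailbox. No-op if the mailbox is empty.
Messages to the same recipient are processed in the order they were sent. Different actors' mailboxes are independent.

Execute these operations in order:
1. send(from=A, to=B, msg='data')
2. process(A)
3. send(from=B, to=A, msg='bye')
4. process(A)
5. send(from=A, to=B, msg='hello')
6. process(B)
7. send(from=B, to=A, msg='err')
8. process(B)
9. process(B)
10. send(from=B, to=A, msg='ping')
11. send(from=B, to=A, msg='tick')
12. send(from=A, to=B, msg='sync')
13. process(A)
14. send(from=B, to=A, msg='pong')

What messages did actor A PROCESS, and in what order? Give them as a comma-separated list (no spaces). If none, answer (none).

Answer: bye,err

Derivation:
After 1 (send(from=A, to=B, msg='data')): A:[] B:[data]
After 2 (process(A)): A:[] B:[data]
After 3 (send(from=B, to=A, msg='bye')): A:[bye] B:[data]
After 4 (process(A)): A:[] B:[data]
After 5 (send(from=A, to=B, msg='hello')): A:[] B:[data,hello]
After 6 (process(B)): A:[] B:[hello]
After 7 (send(from=B, to=A, msg='err')): A:[err] B:[hello]
After 8 (process(B)): A:[err] B:[]
After 9 (process(B)): A:[err] B:[]
After 10 (send(from=B, to=A, msg='ping')): A:[err,ping] B:[]
After 11 (send(from=B, to=A, msg='tick')): A:[err,ping,tick] B:[]
After 12 (send(from=A, to=B, msg='sync')): A:[err,ping,tick] B:[sync]
After 13 (process(A)): A:[ping,tick] B:[sync]
After 14 (send(from=B, to=A, msg='pong')): A:[ping,tick,pong] B:[sync]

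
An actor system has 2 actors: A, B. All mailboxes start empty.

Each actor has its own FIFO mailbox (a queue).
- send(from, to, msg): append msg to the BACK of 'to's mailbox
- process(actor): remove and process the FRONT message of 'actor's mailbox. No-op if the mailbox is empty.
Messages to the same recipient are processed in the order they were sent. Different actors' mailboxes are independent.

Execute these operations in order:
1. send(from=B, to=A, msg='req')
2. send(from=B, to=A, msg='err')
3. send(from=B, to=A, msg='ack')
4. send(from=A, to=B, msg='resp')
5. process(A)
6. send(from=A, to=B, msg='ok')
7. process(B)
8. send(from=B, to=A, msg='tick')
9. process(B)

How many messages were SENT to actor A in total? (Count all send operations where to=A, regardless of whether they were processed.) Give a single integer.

After 1 (send(from=B, to=A, msg='req')): A:[req] B:[]
After 2 (send(from=B, to=A, msg='err')): A:[req,err] B:[]
After 3 (send(from=B, to=A, msg='ack')): A:[req,err,ack] B:[]
After 4 (send(from=A, to=B, msg='resp')): A:[req,err,ack] B:[resp]
After 5 (process(A)): A:[err,ack] B:[resp]
After 6 (send(from=A, to=B, msg='ok')): A:[err,ack] B:[resp,ok]
After 7 (process(B)): A:[err,ack] B:[ok]
After 8 (send(from=B, to=A, msg='tick')): A:[err,ack,tick] B:[ok]
After 9 (process(B)): A:[err,ack,tick] B:[]

Answer: 4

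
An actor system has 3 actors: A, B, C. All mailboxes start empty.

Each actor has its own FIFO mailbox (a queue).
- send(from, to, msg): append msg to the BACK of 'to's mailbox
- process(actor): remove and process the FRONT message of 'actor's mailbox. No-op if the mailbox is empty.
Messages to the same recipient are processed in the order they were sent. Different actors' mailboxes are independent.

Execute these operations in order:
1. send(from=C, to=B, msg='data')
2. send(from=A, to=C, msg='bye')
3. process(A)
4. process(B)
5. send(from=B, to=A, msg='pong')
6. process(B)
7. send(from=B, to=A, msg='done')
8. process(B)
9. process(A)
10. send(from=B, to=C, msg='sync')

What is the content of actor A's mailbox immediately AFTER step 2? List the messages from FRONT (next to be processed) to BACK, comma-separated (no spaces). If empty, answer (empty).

After 1 (send(from=C, to=B, msg='data')): A:[] B:[data] C:[]
After 2 (send(from=A, to=C, msg='bye')): A:[] B:[data] C:[bye]

(empty)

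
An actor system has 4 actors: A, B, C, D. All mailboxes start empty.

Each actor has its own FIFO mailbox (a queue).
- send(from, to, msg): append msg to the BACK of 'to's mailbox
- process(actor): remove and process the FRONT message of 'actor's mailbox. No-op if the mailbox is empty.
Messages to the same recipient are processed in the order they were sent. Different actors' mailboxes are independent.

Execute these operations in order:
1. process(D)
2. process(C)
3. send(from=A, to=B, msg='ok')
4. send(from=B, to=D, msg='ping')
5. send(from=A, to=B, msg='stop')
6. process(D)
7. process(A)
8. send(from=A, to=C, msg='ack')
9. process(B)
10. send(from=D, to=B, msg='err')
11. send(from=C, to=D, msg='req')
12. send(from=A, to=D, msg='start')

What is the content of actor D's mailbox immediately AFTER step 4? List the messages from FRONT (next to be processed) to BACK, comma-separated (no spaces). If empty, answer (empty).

After 1 (process(D)): A:[] B:[] C:[] D:[]
After 2 (process(C)): A:[] B:[] C:[] D:[]
After 3 (send(from=A, to=B, msg='ok')): A:[] B:[ok] C:[] D:[]
After 4 (send(from=B, to=D, msg='ping')): A:[] B:[ok] C:[] D:[ping]

ping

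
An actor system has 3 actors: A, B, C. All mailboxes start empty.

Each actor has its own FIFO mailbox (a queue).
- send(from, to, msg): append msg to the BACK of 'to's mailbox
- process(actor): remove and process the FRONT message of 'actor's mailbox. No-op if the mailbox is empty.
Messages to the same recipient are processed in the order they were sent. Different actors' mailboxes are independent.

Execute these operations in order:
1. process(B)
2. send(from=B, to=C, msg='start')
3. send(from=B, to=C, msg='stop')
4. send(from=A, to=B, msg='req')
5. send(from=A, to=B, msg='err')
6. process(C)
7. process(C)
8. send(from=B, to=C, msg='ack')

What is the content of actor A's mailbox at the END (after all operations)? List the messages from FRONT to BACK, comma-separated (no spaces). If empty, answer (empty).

After 1 (process(B)): A:[] B:[] C:[]
After 2 (send(from=B, to=C, msg='start')): A:[] B:[] C:[start]
After 3 (send(from=B, to=C, msg='stop')): A:[] B:[] C:[start,stop]
After 4 (send(from=A, to=B, msg='req')): A:[] B:[req] C:[start,stop]
After 5 (send(from=A, to=B, msg='err')): A:[] B:[req,err] C:[start,stop]
After 6 (process(C)): A:[] B:[req,err] C:[stop]
After 7 (process(C)): A:[] B:[req,err] C:[]
After 8 (send(from=B, to=C, msg='ack')): A:[] B:[req,err] C:[ack]

Answer: (empty)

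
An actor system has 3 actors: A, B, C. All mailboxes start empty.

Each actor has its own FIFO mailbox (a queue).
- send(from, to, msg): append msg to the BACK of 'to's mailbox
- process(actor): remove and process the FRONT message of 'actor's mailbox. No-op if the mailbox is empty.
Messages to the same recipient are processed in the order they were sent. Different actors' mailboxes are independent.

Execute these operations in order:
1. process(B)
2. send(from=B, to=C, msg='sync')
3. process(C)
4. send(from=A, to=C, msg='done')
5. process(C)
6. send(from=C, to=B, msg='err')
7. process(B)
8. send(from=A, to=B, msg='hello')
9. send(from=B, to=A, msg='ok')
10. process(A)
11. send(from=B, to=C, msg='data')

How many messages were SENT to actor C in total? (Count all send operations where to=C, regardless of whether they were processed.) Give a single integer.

Answer: 3

Derivation:
After 1 (process(B)): A:[] B:[] C:[]
After 2 (send(from=B, to=C, msg='sync')): A:[] B:[] C:[sync]
After 3 (process(C)): A:[] B:[] C:[]
After 4 (send(from=A, to=C, msg='done')): A:[] B:[] C:[done]
After 5 (process(C)): A:[] B:[] C:[]
After 6 (send(from=C, to=B, msg='err')): A:[] B:[err] C:[]
After 7 (process(B)): A:[] B:[] C:[]
After 8 (send(from=A, to=B, msg='hello')): A:[] B:[hello] C:[]
After 9 (send(from=B, to=A, msg='ok')): A:[ok] B:[hello] C:[]
After 10 (process(A)): A:[] B:[hello] C:[]
After 11 (send(from=B, to=C, msg='data')): A:[] B:[hello] C:[data]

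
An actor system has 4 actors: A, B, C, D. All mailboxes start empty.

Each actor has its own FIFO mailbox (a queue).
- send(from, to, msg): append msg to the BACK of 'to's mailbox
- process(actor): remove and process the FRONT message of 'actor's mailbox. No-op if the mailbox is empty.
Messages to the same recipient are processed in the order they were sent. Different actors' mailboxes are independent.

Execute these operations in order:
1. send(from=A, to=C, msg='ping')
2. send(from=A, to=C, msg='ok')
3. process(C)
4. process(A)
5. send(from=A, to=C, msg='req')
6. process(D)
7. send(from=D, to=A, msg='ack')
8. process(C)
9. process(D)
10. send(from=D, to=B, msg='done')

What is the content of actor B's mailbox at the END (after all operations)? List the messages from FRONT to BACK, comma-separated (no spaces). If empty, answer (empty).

After 1 (send(from=A, to=C, msg='ping')): A:[] B:[] C:[ping] D:[]
After 2 (send(from=A, to=C, msg='ok')): A:[] B:[] C:[ping,ok] D:[]
After 3 (process(C)): A:[] B:[] C:[ok] D:[]
After 4 (process(A)): A:[] B:[] C:[ok] D:[]
After 5 (send(from=A, to=C, msg='req')): A:[] B:[] C:[ok,req] D:[]
After 6 (process(D)): A:[] B:[] C:[ok,req] D:[]
After 7 (send(from=D, to=A, msg='ack')): A:[ack] B:[] C:[ok,req] D:[]
After 8 (process(C)): A:[ack] B:[] C:[req] D:[]
After 9 (process(D)): A:[ack] B:[] C:[req] D:[]
After 10 (send(from=D, to=B, msg='done')): A:[ack] B:[done] C:[req] D:[]

Answer: done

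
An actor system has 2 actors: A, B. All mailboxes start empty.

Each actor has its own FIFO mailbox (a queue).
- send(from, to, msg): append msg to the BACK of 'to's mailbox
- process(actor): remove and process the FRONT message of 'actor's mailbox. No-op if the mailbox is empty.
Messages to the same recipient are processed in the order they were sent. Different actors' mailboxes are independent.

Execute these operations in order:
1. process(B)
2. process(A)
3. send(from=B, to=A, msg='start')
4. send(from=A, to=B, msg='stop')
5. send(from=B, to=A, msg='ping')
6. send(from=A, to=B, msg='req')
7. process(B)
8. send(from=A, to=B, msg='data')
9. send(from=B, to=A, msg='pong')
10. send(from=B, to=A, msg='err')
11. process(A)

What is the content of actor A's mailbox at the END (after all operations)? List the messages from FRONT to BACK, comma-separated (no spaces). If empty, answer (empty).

After 1 (process(B)): A:[] B:[]
After 2 (process(A)): A:[] B:[]
After 3 (send(from=B, to=A, msg='start')): A:[start] B:[]
After 4 (send(from=A, to=B, msg='stop')): A:[start] B:[stop]
After 5 (send(from=B, to=A, msg='ping')): A:[start,ping] B:[stop]
After 6 (send(from=A, to=B, msg='req')): A:[start,ping] B:[stop,req]
After 7 (process(B)): A:[start,ping] B:[req]
After 8 (send(from=A, to=B, msg='data')): A:[start,ping] B:[req,data]
After 9 (send(from=B, to=A, msg='pong')): A:[start,ping,pong] B:[req,data]
After 10 (send(from=B, to=A, msg='err')): A:[start,ping,pong,err] B:[req,data]
After 11 (process(A)): A:[ping,pong,err] B:[req,data]

Answer: ping,pong,err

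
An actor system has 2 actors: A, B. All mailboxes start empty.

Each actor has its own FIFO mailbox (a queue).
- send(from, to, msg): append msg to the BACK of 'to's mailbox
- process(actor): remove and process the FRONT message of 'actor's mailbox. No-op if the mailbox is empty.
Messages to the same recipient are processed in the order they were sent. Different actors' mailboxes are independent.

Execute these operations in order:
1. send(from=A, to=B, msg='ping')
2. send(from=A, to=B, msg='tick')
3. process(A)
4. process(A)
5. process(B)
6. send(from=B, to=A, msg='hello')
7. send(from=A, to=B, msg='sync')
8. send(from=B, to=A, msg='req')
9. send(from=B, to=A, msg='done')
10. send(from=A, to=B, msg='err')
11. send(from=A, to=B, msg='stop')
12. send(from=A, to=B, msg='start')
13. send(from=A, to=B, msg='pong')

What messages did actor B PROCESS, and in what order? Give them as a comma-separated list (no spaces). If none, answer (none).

After 1 (send(from=A, to=B, msg='ping')): A:[] B:[ping]
After 2 (send(from=A, to=B, msg='tick')): A:[] B:[ping,tick]
After 3 (process(A)): A:[] B:[ping,tick]
After 4 (process(A)): A:[] B:[ping,tick]
After 5 (process(B)): A:[] B:[tick]
After 6 (send(from=B, to=A, msg='hello')): A:[hello] B:[tick]
After 7 (send(from=A, to=B, msg='sync')): A:[hello] B:[tick,sync]
After 8 (send(from=B, to=A, msg='req')): A:[hello,req] B:[tick,sync]
After 9 (send(from=B, to=A, msg='done')): A:[hello,req,done] B:[tick,sync]
After 10 (send(from=A, to=B, msg='err')): A:[hello,req,done] B:[tick,sync,err]
After 11 (send(from=A, to=B, msg='stop')): A:[hello,req,done] B:[tick,sync,err,stop]
After 12 (send(from=A, to=B, msg='start')): A:[hello,req,done] B:[tick,sync,err,stop,start]
After 13 (send(from=A, to=B, msg='pong')): A:[hello,req,done] B:[tick,sync,err,stop,start,pong]

Answer: ping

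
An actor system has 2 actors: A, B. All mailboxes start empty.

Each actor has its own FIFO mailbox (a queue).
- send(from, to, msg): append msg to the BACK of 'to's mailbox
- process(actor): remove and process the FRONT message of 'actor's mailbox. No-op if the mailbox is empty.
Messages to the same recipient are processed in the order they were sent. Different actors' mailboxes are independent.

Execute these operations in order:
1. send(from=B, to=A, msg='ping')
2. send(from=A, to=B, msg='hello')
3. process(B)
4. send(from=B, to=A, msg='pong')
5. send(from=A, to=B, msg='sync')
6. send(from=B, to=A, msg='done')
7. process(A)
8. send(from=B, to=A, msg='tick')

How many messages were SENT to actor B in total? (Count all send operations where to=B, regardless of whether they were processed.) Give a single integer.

Answer: 2

Derivation:
After 1 (send(from=B, to=A, msg='ping')): A:[ping] B:[]
After 2 (send(from=A, to=B, msg='hello')): A:[ping] B:[hello]
After 3 (process(B)): A:[ping] B:[]
After 4 (send(from=B, to=A, msg='pong')): A:[ping,pong] B:[]
After 5 (send(from=A, to=B, msg='sync')): A:[ping,pong] B:[sync]
After 6 (send(from=B, to=A, msg='done')): A:[ping,pong,done] B:[sync]
After 7 (process(A)): A:[pong,done] B:[sync]
After 8 (send(from=B, to=A, msg='tick')): A:[pong,done,tick] B:[sync]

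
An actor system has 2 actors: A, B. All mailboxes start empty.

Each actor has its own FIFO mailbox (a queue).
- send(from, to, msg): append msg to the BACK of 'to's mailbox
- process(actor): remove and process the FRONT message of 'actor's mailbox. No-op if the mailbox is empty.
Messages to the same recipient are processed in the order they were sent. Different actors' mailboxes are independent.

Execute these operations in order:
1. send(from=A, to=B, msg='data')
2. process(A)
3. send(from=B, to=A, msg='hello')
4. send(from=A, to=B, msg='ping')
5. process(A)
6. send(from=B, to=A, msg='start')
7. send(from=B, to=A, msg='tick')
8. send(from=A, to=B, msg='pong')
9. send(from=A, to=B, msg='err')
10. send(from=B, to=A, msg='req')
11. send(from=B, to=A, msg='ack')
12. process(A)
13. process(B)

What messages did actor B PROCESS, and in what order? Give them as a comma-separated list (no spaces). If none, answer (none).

Answer: data

Derivation:
After 1 (send(from=A, to=B, msg='data')): A:[] B:[data]
After 2 (process(A)): A:[] B:[data]
After 3 (send(from=B, to=A, msg='hello')): A:[hello] B:[data]
After 4 (send(from=A, to=B, msg='ping')): A:[hello] B:[data,ping]
After 5 (process(A)): A:[] B:[data,ping]
After 6 (send(from=B, to=A, msg='start')): A:[start] B:[data,ping]
After 7 (send(from=B, to=A, msg='tick')): A:[start,tick] B:[data,ping]
After 8 (send(from=A, to=B, msg='pong')): A:[start,tick] B:[data,ping,pong]
After 9 (send(from=A, to=B, msg='err')): A:[start,tick] B:[data,ping,pong,err]
After 10 (send(from=B, to=A, msg='req')): A:[start,tick,req] B:[data,ping,pong,err]
After 11 (send(from=B, to=A, msg='ack')): A:[start,tick,req,ack] B:[data,ping,pong,err]
After 12 (process(A)): A:[tick,req,ack] B:[data,ping,pong,err]
After 13 (process(B)): A:[tick,req,ack] B:[ping,pong,err]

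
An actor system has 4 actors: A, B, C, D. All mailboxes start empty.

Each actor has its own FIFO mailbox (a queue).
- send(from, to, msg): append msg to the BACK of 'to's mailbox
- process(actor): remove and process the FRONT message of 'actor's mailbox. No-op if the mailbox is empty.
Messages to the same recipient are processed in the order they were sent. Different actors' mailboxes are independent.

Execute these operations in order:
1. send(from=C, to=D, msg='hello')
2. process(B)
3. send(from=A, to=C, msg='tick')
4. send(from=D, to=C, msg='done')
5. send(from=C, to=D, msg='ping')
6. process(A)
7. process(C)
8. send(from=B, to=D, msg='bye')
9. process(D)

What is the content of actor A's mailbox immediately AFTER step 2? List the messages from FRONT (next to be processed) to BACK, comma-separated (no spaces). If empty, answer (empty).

After 1 (send(from=C, to=D, msg='hello')): A:[] B:[] C:[] D:[hello]
After 2 (process(B)): A:[] B:[] C:[] D:[hello]

(empty)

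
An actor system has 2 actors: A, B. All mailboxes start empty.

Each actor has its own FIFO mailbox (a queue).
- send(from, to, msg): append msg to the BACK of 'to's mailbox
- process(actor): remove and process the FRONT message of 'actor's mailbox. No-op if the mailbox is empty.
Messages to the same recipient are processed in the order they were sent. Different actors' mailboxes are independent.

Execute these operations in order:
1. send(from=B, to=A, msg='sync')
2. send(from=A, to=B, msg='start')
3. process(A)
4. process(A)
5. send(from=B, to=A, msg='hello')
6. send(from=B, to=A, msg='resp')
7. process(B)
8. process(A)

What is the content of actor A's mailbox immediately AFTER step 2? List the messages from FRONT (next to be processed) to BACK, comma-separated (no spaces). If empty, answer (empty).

After 1 (send(from=B, to=A, msg='sync')): A:[sync] B:[]
After 2 (send(from=A, to=B, msg='start')): A:[sync] B:[start]

sync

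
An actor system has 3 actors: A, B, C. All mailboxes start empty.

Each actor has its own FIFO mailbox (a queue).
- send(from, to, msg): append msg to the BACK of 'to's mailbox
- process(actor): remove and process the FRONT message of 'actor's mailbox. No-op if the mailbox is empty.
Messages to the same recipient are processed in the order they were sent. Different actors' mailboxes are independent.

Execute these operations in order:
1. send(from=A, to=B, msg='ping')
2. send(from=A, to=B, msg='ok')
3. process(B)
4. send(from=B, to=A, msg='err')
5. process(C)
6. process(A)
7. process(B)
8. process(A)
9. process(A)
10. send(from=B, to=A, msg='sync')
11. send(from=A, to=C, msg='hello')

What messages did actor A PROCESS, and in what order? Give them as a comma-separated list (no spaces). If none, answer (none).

After 1 (send(from=A, to=B, msg='ping')): A:[] B:[ping] C:[]
After 2 (send(from=A, to=B, msg='ok')): A:[] B:[ping,ok] C:[]
After 3 (process(B)): A:[] B:[ok] C:[]
After 4 (send(from=B, to=A, msg='err')): A:[err] B:[ok] C:[]
After 5 (process(C)): A:[err] B:[ok] C:[]
After 6 (process(A)): A:[] B:[ok] C:[]
After 7 (process(B)): A:[] B:[] C:[]
After 8 (process(A)): A:[] B:[] C:[]
After 9 (process(A)): A:[] B:[] C:[]
After 10 (send(from=B, to=A, msg='sync')): A:[sync] B:[] C:[]
After 11 (send(from=A, to=C, msg='hello')): A:[sync] B:[] C:[hello]

Answer: err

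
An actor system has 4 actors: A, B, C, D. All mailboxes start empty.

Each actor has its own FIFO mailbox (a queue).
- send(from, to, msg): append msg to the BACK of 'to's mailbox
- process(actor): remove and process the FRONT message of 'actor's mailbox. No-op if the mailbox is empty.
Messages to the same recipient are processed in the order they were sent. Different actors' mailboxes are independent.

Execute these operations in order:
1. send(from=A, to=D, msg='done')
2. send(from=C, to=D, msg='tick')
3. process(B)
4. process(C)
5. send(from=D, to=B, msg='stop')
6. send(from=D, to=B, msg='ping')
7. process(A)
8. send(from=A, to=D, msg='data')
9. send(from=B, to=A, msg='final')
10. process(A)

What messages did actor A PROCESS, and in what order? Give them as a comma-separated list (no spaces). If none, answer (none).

Answer: final

Derivation:
After 1 (send(from=A, to=D, msg='done')): A:[] B:[] C:[] D:[done]
After 2 (send(from=C, to=D, msg='tick')): A:[] B:[] C:[] D:[done,tick]
After 3 (process(B)): A:[] B:[] C:[] D:[done,tick]
After 4 (process(C)): A:[] B:[] C:[] D:[done,tick]
After 5 (send(from=D, to=B, msg='stop')): A:[] B:[stop] C:[] D:[done,tick]
After 6 (send(from=D, to=B, msg='ping')): A:[] B:[stop,ping] C:[] D:[done,tick]
After 7 (process(A)): A:[] B:[stop,ping] C:[] D:[done,tick]
After 8 (send(from=A, to=D, msg='data')): A:[] B:[stop,ping] C:[] D:[done,tick,data]
After 9 (send(from=B, to=A, msg='final')): A:[final] B:[stop,ping] C:[] D:[done,tick,data]
After 10 (process(A)): A:[] B:[stop,ping] C:[] D:[done,tick,data]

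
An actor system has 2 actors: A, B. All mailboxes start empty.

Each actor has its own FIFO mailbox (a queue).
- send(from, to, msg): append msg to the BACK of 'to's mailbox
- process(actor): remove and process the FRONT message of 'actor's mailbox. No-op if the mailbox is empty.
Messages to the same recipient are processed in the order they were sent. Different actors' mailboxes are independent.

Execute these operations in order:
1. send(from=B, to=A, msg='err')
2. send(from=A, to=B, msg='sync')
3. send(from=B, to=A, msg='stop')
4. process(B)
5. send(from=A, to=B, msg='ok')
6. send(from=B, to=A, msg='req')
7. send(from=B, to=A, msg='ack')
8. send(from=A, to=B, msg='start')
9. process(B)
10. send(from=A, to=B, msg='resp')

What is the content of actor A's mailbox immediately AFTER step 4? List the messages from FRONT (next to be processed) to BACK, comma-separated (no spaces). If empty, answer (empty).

After 1 (send(from=B, to=A, msg='err')): A:[err] B:[]
After 2 (send(from=A, to=B, msg='sync')): A:[err] B:[sync]
After 3 (send(from=B, to=A, msg='stop')): A:[err,stop] B:[sync]
After 4 (process(B)): A:[err,stop] B:[]

err,stop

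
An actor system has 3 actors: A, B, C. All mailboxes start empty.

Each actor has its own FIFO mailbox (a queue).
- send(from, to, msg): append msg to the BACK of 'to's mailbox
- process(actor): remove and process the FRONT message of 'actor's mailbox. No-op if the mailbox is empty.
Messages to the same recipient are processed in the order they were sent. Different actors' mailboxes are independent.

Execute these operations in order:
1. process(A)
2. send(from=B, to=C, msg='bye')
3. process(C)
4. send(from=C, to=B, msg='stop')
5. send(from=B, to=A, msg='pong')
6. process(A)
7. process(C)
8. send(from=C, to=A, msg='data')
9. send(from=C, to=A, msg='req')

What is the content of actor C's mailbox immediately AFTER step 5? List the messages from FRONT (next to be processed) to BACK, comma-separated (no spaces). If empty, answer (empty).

After 1 (process(A)): A:[] B:[] C:[]
After 2 (send(from=B, to=C, msg='bye')): A:[] B:[] C:[bye]
After 3 (process(C)): A:[] B:[] C:[]
After 4 (send(from=C, to=B, msg='stop')): A:[] B:[stop] C:[]
After 5 (send(from=B, to=A, msg='pong')): A:[pong] B:[stop] C:[]

(empty)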